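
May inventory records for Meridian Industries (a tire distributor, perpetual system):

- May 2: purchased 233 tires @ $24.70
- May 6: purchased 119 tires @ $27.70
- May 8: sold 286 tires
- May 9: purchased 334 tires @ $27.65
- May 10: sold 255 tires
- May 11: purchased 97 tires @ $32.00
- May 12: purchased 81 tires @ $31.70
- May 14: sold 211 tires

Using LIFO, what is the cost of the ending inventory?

May 8, 286 sold [LIFO — newest first]: 119 @ $27.70 + 167 @ $24.70 = $7,421.20
May 10, 255 sold [LIFO — newest first]: 255 @ $27.65 = $7,050.75
May 14, 211 sold [LIFO — newest first]: 81 @ $31.70 + 97 @ $32.00 + 33 @ $27.65 = $6,584.15
Total COGS = $7,421.20 + $7,050.75 + $6,584.15 = $21,056.10
Ending inventory: 66 @ $24.70 + 46 @ $27.65 = $2,902.10

Ending inventory = $2,902.10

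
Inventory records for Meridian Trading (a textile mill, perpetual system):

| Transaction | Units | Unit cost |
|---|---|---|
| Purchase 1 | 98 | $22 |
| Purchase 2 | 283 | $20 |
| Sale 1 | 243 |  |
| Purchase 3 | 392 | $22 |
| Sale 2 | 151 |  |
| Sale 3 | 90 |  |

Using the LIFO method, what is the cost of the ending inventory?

Sale 1 (243) [LIFO — newest first]: 243 @ $20 = $4,860
Sale 2 (151) [LIFO — newest first]: 151 @ $22 = $3,322
Sale 3 (90) [LIFO — newest first]: 90 @ $22 = $1,980
Total COGS = $4,860 + $3,322 + $1,980 = $10,162
Ending inventory: 98 @ $22 + 40 @ $20 + 151 @ $22 = $6,278

Ending inventory = $6,278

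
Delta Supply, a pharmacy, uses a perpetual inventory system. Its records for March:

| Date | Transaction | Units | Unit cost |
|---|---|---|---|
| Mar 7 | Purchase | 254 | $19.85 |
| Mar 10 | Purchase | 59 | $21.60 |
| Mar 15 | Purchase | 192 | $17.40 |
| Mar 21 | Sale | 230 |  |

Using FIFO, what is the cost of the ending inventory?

Ending inventory = $5,091.60

Mar 21, 230 sold [FIFO — oldest first]: 230 @ $19.85 = $4,565.50
Ending inventory: 24 @ $19.85 + 59 @ $21.60 + 192 @ $17.40 = $5,091.60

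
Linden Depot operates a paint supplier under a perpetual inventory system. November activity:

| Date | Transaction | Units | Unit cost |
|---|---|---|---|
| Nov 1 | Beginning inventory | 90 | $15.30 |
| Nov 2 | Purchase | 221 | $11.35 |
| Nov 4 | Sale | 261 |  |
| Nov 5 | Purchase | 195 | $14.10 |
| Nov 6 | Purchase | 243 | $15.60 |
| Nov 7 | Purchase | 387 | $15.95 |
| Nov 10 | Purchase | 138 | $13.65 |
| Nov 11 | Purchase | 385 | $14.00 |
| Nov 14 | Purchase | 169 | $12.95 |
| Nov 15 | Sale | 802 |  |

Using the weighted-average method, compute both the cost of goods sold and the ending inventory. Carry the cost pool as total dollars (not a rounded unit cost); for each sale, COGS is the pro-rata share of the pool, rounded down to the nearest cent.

After Nov 1: 90 on hand, pool $1,377.00 (≈ $15.3000 each)
After Nov 2: 311 on hand, pool $3,885.35 (≈ $12.4931 each)
Nov 4, sell 261: 261/311 × $3,885.35 → $3,260.69
After Nov 5: 245 on hand, pool $3,374.16 (≈ $13.7721 each)
After Nov 6: 488 on hand, pool $7,164.96 (≈ $14.6823 each)
After Nov 7: 875 on hand, pool $13,337.61 (≈ $15.2430 each)
After Nov 10: 1013 on hand, pool $15,221.31 (≈ $15.0260 each)
After Nov 11: 1398 on hand, pool $20,611.31 (≈ $14.7434 each)
After Nov 14: 1567 on hand, pool $22,799.86 (≈ $14.5500 each)
Nov 15, sell 802: 802/1567 × $22,799.86 → $11,669.10
Total COGS = $3,260.69 + $11,669.10 = $14,929.79
Ending inventory (cost pool remaining) = $11,130.76

COGS = $14,929.79; ending inventory = $11,130.76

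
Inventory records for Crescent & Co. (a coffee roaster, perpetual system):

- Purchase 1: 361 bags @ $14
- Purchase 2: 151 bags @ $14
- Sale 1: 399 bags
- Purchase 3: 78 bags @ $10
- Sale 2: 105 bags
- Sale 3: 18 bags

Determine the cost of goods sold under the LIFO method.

Sale 1 (399) [LIFO — newest first]: 151 @ $14 + 248 @ $14 = $5,586
Sale 2 (105) [LIFO — newest first]: 78 @ $10 + 27 @ $14 = $1,158
Sale 3 (18) [LIFO — newest first]: 18 @ $14 = $252
Total COGS = $5,586 + $1,158 + $252 = $6,996
Ending inventory: 68 @ $14 = $952
Check: goods available $7,948 = COGS $6,996 + ending $952

COGS = $6,996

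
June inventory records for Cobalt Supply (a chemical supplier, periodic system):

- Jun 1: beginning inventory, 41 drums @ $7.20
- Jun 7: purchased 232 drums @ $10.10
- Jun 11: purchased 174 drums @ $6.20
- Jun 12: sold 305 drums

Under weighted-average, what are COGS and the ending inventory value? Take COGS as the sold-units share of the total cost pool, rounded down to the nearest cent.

Jun 12, sell 305: 305/447 × $3,717.20 → $2,536.34
Ending inventory (cost pool remaining) = $1,180.86
Check: goods available $3,717.20 = COGS $2,536.34 + ending $1,180.86

COGS = $2,536.34; ending inventory = $1,180.86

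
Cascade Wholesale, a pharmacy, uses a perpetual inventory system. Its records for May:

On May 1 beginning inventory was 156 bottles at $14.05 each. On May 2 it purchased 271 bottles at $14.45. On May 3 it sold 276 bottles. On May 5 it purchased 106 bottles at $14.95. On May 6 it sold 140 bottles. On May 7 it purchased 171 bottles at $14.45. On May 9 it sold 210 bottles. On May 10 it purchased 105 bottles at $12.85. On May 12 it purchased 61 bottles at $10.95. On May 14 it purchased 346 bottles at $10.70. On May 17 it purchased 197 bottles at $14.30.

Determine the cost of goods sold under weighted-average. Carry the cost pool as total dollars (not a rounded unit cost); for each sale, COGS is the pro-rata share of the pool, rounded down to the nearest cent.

After May 1: 156 on hand, pool $2,191.80 (≈ $14.0500 each)
After May 2: 427 on hand, pool $6,107.75 (≈ $14.3039 each)
May 3, sell 276: 276/427 × $6,107.75 → $3,947.86
After May 5: 257 on hand, pool $3,744.59 (≈ $14.5704 each)
May 6, sell 140: 140/257 × $3,744.59 → $2,039.85
After May 7: 288 on hand, pool $4,175.69 (≈ $14.4989 each)
May 9, sell 210: 210/288 × $4,175.69 → $3,044.77
After May 10: 183 on hand, pool $2,480.17 (≈ $13.5528 each)
After May 12: 244 on hand, pool $3,148.12 (≈ $12.9021 each)
After May 14: 590 on hand, pool $6,850.32 (≈ $11.6107 each)
After May 17: 787 on hand, pool $9,667.42 (≈ $12.2839 each)
Total COGS = $3,947.86 + $2,039.85 + $3,044.77 = $9,032.48
Ending inventory (cost pool remaining) = $9,667.42

COGS = $9,032.48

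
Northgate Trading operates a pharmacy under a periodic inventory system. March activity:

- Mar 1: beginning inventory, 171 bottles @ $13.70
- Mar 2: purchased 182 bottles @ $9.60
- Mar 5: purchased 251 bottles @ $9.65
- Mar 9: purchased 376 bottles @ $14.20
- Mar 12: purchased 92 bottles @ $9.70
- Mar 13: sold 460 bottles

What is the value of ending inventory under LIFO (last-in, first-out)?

Mar 13, 460 sold [LIFO — newest first]: 92 @ $9.70 + 368 @ $14.20 = $6,118.00
Ending inventory: 171 @ $13.70 + 182 @ $9.60 + 251 @ $9.65 + 8 @ $14.20 = $6,625.65

Ending inventory = $6,625.65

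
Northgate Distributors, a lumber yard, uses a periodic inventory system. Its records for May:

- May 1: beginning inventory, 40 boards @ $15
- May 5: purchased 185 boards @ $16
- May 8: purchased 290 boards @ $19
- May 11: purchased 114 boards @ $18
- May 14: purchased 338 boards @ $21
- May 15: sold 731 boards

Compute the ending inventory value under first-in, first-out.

May 15, 731 sold [FIFO — oldest first]: 40 @ $15 + 185 @ $16 + 290 @ $19 + 114 @ $18 + 102 @ $21 = $13,264
Ending inventory: 236 @ $21 = $4,956

Ending inventory = $4,956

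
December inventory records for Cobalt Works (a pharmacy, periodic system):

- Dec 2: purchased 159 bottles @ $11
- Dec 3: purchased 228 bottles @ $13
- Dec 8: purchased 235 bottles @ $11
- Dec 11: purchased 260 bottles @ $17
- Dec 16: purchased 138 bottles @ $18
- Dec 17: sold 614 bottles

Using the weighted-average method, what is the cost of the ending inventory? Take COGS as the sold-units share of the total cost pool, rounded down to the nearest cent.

Ending inventory = $5,652.96

Dec 17, sell 614: 614/1020 × $14,202.00 → $8,549.04
Ending inventory (cost pool remaining) = $5,652.96
Check: goods available $14,202.00 = COGS $8,549.04 + ending $5,652.96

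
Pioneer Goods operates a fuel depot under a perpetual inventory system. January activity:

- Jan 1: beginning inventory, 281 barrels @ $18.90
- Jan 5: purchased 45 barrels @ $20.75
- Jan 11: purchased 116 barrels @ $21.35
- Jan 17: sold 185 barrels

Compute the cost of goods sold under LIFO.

Jan 17, 185 sold [LIFO — newest first]: 116 @ $21.35 + 45 @ $20.75 + 24 @ $18.90 = $3,863.95
Ending inventory: 257 @ $18.90 = $4,857.30

COGS = $3,863.95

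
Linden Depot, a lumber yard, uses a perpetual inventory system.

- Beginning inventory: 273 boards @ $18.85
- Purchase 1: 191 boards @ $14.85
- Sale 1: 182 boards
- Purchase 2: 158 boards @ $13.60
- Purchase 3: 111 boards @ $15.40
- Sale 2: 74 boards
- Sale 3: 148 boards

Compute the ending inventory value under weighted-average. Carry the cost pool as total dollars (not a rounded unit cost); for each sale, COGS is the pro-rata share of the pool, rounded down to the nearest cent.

After Beginning: 273 on hand, pool $5,146.05 (≈ $18.8500 each)
After Purchase 1: 464 on hand, pool $7,982.40 (≈ $17.2034 each)
Sale 1, sell 182: 182/464 × $7,982.40 → $3,131.02
After Purchase 2: 440 on hand, pool $7,000.18 (≈ $15.9095 each)
After Purchase 3: 551 on hand, pool $8,709.58 (≈ $15.8069 each)
Sale 2, sell 74: 74/551 × $8,709.58 → $1,169.70
Sale 3, sell 148: 148/477 × $7,539.88 → $2,339.41
Total COGS = $3,131.02 + $1,169.70 + $2,339.41 = $6,640.13
Ending inventory (cost pool remaining) = $5,200.47

Ending inventory = $5,200.47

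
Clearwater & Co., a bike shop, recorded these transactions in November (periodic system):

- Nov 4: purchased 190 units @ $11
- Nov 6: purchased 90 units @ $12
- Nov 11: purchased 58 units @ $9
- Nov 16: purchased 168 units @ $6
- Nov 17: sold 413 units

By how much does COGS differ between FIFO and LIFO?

FIFO COGS: 190 @ $11 + 90 @ $12 + 58 @ $9 + 75 @ $6 = $4,142
LIFO COGS: 168 @ $6 + 58 @ $9 + 90 @ $12 + 97 @ $11 = $3,677
Difference = |$4,142 − $3,677| = $465

$465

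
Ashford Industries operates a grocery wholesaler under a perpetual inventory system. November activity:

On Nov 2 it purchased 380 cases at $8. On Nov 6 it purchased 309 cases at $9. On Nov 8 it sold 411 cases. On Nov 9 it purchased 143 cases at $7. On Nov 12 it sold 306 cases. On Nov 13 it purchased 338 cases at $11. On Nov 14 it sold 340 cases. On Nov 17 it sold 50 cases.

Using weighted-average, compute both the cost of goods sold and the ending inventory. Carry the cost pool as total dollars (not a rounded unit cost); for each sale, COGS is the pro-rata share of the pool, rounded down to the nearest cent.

COGS = $9,895.67; ending inventory = $644.33

After Nov 2: 380 on hand, pool $3,040.00 (≈ $8.0000 each)
After Nov 6: 689 on hand, pool $5,821.00 (≈ $8.4485 each)
Nov 8, sell 411: 411/689 × $5,821.00 → $3,472.32
After Nov 9: 421 on hand, pool $3,349.68 (≈ $7.9565 each)
Nov 12, sell 306: 306/421 × $3,349.68 → $2,434.68
After Nov 13: 453 on hand, pool $4,633.00 (≈ $10.2274 each)
Nov 14, sell 340: 340/453 × $4,633.00 → $3,477.30
Nov 17, sell 50: 50/113 × $1,155.70 → $511.37
Total COGS = $3,472.32 + $2,434.68 + $3,477.30 + $511.37 = $9,895.67
Ending inventory (cost pool remaining) = $644.33
Check: goods available $10,540.00 = COGS $9,895.67 + ending $644.33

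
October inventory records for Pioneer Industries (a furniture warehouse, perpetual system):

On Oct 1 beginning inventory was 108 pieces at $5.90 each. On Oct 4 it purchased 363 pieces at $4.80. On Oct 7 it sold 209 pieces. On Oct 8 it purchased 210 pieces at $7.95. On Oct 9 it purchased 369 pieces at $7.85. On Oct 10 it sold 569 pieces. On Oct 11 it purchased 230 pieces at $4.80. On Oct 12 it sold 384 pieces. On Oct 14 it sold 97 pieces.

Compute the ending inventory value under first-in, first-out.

Ending inventory = $100.80

Oct 7, 209 sold [FIFO — oldest first]: 108 @ $5.90 + 101 @ $4.80 = $1,122.00
Oct 10, 569 sold [FIFO — oldest first]: 262 @ $4.80 + 210 @ $7.95 + 97 @ $7.85 = $3,688.55
Oct 12, 384 sold [FIFO — oldest first]: 272 @ $7.85 + 112 @ $4.80 = $2,672.80
Oct 14, 97 sold [FIFO — oldest first]: 97 @ $4.80 = $465.60
Total COGS = $1,122.00 + $3,688.55 + $2,672.80 + $465.60 = $7,948.95
Ending inventory: 21 @ $4.80 = $100.80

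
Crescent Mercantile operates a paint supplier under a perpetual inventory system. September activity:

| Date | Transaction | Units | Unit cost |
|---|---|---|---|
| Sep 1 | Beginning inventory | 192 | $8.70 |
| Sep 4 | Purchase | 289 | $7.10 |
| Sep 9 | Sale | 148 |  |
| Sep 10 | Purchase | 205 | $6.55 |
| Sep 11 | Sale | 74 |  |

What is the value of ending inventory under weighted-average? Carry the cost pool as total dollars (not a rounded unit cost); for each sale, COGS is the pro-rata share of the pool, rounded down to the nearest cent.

After Sep 1: 192 on hand, pool $1,670.40 (≈ $8.7000 each)
After Sep 4: 481 on hand, pool $3,722.30 (≈ $7.7387 each)
Sep 9, sell 148: 148/481 × $3,722.30 → $1,145.32
After Sep 10: 538 on hand, pool $3,919.73 (≈ $7.2857 each)
Sep 11, sell 74: 74/538 × $3,919.73 → $539.14
Total COGS = $1,145.32 + $539.14 = $1,684.46
Ending inventory (cost pool remaining) = $3,380.59

Ending inventory = $3,380.59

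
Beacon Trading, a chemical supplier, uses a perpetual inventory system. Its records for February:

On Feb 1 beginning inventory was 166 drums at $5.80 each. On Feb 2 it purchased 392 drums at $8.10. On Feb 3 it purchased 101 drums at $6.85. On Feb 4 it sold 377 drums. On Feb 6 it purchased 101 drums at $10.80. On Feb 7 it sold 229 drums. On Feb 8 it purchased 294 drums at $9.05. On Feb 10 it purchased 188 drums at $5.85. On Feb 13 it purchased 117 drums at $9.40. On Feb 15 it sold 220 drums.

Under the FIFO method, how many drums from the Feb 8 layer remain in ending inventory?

228

Feb 4, 377 sold [FIFO — oldest first]: 166 @ $5.80 + 211 @ $8.10 = $2,671.90
Feb 7, 229 sold [FIFO — oldest first]: 181 @ $8.10 + 48 @ $6.85 = $1,794.90
Feb 15, 220 sold [FIFO — oldest first]: 53 @ $6.85 + 101 @ $10.80 + 66 @ $9.05 = $2,051.15
Total COGS = $2,671.90 + $1,794.90 + $2,051.15 = $6,517.95
Ending inventory: 228 @ $9.05 + 188 @ $5.85 + 117 @ $9.40 = $4,263.00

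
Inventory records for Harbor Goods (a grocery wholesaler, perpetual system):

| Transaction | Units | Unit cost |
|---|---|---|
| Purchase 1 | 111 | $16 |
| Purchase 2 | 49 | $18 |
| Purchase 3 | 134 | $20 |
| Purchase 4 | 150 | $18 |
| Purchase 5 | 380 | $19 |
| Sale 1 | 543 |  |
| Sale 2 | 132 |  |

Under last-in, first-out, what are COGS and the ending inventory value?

Sale 1 (543) [LIFO — newest first]: 380 @ $19 + 150 @ $18 + 13 @ $20 = $10,180
Sale 2 (132) [LIFO — newest first]: 121 @ $20 + 11 @ $18 = $2,618
Total COGS = $10,180 + $2,618 = $12,798
Ending inventory: 111 @ $16 + 38 @ $18 = $2,460

COGS = $12,798; ending inventory = $2,460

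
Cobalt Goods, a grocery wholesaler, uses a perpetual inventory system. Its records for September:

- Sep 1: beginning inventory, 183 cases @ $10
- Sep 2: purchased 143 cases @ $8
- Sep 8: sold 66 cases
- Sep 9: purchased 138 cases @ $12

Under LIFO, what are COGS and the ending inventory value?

COGS = $528; ending inventory = $4,102

Sep 8, 66 sold [LIFO — newest first]: 66 @ $8 = $528
Ending inventory: 183 @ $10 + 77 @ $8 + 138 @ $12 = $4,102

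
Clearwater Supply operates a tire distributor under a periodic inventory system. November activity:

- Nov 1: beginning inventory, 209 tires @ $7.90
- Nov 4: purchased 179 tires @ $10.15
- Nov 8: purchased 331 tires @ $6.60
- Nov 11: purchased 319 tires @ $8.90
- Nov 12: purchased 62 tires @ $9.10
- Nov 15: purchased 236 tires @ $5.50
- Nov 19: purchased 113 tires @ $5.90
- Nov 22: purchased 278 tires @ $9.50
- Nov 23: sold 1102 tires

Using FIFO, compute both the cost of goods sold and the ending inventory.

COGS = $9,066.85; ending inventory = $4,594.70

Nov 23, 1102 sold [FIFO — oldest first]: 209 @ $7.90 + 179 @ $10.15 + 331 @ $6.60 + 319 @ $8.90 + 62 @ $9.10 + 2 @ $5.50 = $9,066.85
Ending inventory: 234 @ $5.50 + 113 @ $5.90 + 278 @ $9.50 = $4,594.70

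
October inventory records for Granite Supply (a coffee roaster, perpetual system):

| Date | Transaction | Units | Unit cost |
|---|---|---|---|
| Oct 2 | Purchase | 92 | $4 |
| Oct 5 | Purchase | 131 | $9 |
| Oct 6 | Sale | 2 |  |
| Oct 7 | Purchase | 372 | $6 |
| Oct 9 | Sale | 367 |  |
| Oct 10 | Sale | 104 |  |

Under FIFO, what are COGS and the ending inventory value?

Oct 6, 2 sold [FIFO — oldest first]: 2 @ $4 = $8
Oct 9, 367 sold [FIFO — oldest first]: 90 @ $4 + 131 @ $9 + 146 @ $6 = $2,415
Oct 10, 104 sold [FIFO — oldest first]: 104 @ $6 = $624
Total COGS = $8 + $2,415 + $624 = $3,047
Ending inventory: 122 @ $6 = $732

COGS = $3,047; ending inventory = $732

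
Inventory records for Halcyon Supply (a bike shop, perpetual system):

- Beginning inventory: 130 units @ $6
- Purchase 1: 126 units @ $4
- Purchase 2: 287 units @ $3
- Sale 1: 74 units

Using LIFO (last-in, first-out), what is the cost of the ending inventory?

Sale 1 (74) [LIFO — newest first]: 74 @ $3 = $222
Ending inventory: 130 @ $6 + 126 @ $4 + 213 @ $3 = $1,923

Ending inventory = $1,923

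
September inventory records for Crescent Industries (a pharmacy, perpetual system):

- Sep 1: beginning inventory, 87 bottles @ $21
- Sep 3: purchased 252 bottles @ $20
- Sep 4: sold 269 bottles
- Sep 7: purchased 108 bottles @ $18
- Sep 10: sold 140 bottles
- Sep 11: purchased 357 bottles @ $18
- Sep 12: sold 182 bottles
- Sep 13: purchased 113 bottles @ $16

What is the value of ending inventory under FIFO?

Ending inventory = $5,642

Sep 4, 269 sold [FIFO — oldest first]: 87 @ $21 + 182 @ $20 = $5,467
Sep 10, 140 sold [FIFO — oldest first]: 70 @ $20 + 70 @ $18 = $2,660
Sep 12, 182 sold [FIFO — oldest first]: 38 @ $18 + 144 @ $18 = $3,276
Total COGS = $5,467 + $2,660 + $3,276 = $11,403
Ending inventory: 213 @ $18 + 113 @ $16 = $5,642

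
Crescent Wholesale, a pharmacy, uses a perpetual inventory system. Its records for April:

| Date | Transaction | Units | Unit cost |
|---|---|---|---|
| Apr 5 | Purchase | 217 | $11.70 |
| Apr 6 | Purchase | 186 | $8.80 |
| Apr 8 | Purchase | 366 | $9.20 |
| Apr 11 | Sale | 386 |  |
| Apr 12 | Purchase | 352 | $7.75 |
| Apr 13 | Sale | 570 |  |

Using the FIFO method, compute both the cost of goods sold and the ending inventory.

Apr 11, 386 sold [FIFO — oldest first]: 217 @ $11.70 + 169 @ $8.80 = $4,026.10
Apr 13, 570 sold [FIFO — oldest first]: 17 @ $8.80 + 366 @ $9.20 + 187 @ $7.75 = $4,966.05
Total COGS = $4,026.10 + $4,966.05 = $8,992.15
Ending inventory: 165 @ $7.75 = $1,278.75

COGS = $8,992.15; ending inventory = $1,278.75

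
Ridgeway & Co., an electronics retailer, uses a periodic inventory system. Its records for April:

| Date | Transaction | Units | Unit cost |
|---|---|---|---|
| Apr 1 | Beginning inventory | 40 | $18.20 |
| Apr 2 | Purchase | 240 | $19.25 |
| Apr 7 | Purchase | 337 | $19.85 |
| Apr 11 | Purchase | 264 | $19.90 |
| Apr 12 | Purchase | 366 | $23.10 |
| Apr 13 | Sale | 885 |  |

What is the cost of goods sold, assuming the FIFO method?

Apr 13, 885 sold [FIFO — oldest first]: 40 @ $18.20 + 240 @ $19.25 + 337 @ $19.85 + 264 @ $19.90 + 4 @ $23.10 = $17,383.45
Ending inventory: 362 @ $23.10 = $8,362.20
Check: goods available $25,745.65 = COGS $17,383.45 + ending $8,362.20

COGS = $17,383.45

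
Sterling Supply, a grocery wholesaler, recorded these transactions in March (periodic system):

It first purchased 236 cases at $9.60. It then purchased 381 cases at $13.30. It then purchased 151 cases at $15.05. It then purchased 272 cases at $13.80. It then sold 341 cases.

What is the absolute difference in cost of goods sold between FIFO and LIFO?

FIFO COGS: 236 @ $9.60 + 105 @ $13.30 = $3,662.10
LIFO COGS: 272 @ $13.80 + 69 @ $15.05 = $4,792.05
Difference = |$3,662.10 − $4,792.05| = $1,129.95

$1,129.95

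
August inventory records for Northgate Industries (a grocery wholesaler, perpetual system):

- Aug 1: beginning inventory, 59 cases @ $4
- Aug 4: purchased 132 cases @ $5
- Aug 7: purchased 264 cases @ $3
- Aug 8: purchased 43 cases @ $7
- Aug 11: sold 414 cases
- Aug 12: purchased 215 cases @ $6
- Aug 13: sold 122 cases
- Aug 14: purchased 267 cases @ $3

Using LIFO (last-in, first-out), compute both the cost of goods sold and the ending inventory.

Aug 11, 414 sold [LIFO — newest first]: 43 @ $7 + 264 @ $3 + 107 @ $5 = $1,628
Aug 13, 122 sold [LIFO — newest first]: 122 @ $6 = $732
Total COGS = $1,628 + $732 = $2,360
Ending inventory: 59 @ $4 + 25 @ $5 + 93 @ $6 + 267 @ $3 = $1,720

COGS = $2,360; ending inventory = $1,720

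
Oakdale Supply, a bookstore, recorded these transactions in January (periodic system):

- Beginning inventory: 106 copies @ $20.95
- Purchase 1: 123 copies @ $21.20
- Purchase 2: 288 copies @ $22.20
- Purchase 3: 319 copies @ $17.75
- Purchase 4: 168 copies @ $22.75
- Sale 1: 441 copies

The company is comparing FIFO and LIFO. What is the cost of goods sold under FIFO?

COGS = $9,534.70

FIFO COGS: 106 @ $20.95 + 123 @ $21.20 + 212 @ $22.20 = $9,534.70
LIFO COGS: 168 @ $22.75 + 273 @ $17.75 = $8,667.75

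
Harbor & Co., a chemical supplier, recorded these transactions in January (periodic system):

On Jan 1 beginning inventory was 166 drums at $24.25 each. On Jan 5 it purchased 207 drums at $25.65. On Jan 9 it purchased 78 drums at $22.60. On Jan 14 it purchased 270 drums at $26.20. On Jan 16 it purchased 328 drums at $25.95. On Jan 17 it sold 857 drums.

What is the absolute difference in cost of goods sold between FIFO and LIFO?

FIFO COGS: 166 @ $24.25 + 207 @ $25.65 + 78 @ $22.60 + 270 @ $26.20 + 136 @ $25.95 = $21,701.05
LIFO COGS: 328 @ $25.95 + 270 @ $26.20 + 78 @ $22.60 + 181 @ $25.65 = $21,991.05
Difference = |$21,701.05 − $21,991.05| = $290.00

$290.00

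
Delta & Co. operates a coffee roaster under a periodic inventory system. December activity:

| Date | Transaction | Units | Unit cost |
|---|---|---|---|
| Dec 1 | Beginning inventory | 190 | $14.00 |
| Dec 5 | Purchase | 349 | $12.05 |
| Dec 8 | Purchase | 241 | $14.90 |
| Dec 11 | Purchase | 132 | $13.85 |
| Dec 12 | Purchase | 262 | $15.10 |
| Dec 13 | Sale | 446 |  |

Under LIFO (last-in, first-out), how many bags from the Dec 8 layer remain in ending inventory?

189

Dec 13, 446 sold [LIFO — newest first]: 262 @ $15.10 + 132 @ $13.85 + 52 @ $14.90 = $6,559.20
Ending inventory: 190 @ $14.00 + 349 @ $12.05 + 189 @ $14.90 = $9,681.55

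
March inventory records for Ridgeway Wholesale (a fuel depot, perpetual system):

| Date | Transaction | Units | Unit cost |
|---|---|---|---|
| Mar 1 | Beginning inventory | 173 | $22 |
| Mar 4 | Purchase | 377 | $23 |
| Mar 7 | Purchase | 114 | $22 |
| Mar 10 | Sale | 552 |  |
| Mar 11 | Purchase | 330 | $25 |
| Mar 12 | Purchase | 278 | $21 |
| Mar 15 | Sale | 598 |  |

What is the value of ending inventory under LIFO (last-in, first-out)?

Mar 10, 552 sold [LIFO — newest first]: 114 @ $22 + 377 @ $23 + 61 @ $22 = $12,521
Mar 15, 598 sold [LIFO — newest first]: 278 @ $21 + 320 @ $25 = $13,838
Total COGS = $12,521 + $13,838 = $26,359
Ending inventory: 112 @ $22 + 10 @ $25 = $2,714

Ending inventory = $2,714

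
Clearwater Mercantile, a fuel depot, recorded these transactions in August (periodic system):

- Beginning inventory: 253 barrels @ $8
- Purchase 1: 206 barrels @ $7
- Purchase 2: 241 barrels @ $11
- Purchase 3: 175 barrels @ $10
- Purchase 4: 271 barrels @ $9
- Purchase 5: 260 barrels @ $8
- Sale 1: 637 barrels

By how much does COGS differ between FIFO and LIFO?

$155

FIFO COGS: 253 @ $8 + 206 @ $7 + 178 @ $11 = $5,424
LIFO COGS: 260 @ $8 + 271 @ $9 + 106 @ $10 = $5,579
Difference = |$5,424 − $5,579| = $155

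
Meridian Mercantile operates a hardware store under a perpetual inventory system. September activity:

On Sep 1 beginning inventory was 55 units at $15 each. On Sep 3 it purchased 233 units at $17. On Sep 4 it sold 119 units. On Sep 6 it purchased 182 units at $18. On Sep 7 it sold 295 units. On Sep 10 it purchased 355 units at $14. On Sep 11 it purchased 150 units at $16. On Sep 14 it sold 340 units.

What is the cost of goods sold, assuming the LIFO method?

Sep 4, 119 sold [LIFO — newest first]: 119 @ $17 = $2,023
Sep 7, 295 sold [LIFO — newest first]: 182 @ $18 + 113 @ $17 = $5,197
Sep 14, 340 sold [LIFO — newest first]: 150 @ $16 + 190 @ $14 = $5,060
Total COGS = $2,023 + $5,197 + $5,060 = $12,280
Ending inventory: 55 @ $15 + 1 @ $17 + 165 @ $14 = $3,152
Check: goods available $15,432 = COGS $12,280 + ending $3,152

COGS = $12,280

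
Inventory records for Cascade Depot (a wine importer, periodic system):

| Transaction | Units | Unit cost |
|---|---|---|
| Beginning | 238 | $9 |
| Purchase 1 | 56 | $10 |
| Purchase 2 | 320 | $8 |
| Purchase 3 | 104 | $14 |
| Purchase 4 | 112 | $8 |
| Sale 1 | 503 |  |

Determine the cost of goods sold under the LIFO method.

Sale 1 (503) [LIFO — newest first]: 112 @ $8 + 104 @ $14 + 287 @ $8 = $4,648
Ending inventory: 238 @ $9 + 56 @ $10 + 33 @ $8 = $2,966

COGS = $4,648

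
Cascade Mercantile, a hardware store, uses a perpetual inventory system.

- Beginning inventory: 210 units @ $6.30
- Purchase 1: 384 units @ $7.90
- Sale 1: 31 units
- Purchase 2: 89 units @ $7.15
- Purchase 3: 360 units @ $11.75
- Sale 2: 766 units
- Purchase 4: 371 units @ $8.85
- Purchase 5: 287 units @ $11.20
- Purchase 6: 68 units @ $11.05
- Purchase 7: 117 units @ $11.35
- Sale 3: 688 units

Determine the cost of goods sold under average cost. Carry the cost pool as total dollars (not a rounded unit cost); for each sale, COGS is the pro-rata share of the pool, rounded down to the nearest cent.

After Beginning: 210 on hand, pool $1,323.00 (≈ $6.3000 each)
After Purchase 1: 594 on hand, pool $4,356.60 (≈ $7.3343 each)
Sale 1, sell 31: 31/594 × $4,356.60 → $227.36
After Purchase 2: 652 on hand, pool $4,765.59 (≈ $7.3092 each)
After Purchase 3: 1012 on hand, pool $8,995.59 (≈ $8.8889 each)
Sale 2, sell 766: 766/1012 × $8,995.59 → $6,808.91
After Purchase 4: 617 on hand, pool $5,470.03 (≈ $8.8655 each)
After Purchase 5: 904 on hand, pool $8,684.43 (≈ $9.6067 each)
After Purchase 6: 972 on hand, pool $9,435.83 (≈ $9.7076 each)
After Purchase 7: 1089 on hand, pool $10,763.78 (≈ $9.8841 each)
Sale 3, sell 688: 688/1089 × $10,763.78 → $6,800.25
Total COGS = $227.36 + $6,808.91 + $6,800.25 = $13,836.52
Ending inventory (cost pool remaining) = $3,963.53
Check: goods available $17,800.05 = COGS $13,836.52 + ending $3,963.53

COGS = $13,836.52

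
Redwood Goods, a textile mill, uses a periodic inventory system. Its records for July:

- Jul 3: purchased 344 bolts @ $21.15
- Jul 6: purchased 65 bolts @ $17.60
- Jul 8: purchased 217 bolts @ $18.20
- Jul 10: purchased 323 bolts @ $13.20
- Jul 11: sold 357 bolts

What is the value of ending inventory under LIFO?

Jul 11, 357 sold [LIFO — newest first]: 323 @ $13.20 + 34 @ $18.20 = $4,882.40
Ending inventory: 344 @ $21.15 + 65 @ $17.60 + 183 @ $18.20 = $11,750.20

Ending inventory = $11,750.20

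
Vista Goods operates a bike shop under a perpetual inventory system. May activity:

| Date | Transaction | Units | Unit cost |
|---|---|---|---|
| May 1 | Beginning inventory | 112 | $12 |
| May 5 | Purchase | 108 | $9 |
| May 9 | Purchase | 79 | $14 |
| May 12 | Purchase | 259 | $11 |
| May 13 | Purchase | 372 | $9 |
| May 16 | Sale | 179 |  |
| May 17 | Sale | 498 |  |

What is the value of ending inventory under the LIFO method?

May 16, 179 sold [LIFO — newest first]: 179 @ $9 = $1,611
May 17, 498 sold [LIFO — newest first]: 193 @ $9 + 259 @ $11 + 46 @ $14 = $5,230
Total COGS = $1,611 + $5,230 = $6,841
Ending inventory: 112 @ $12 + 108 @ $9 + 33 @ $14 = $2,778

Ending inventory = $2,778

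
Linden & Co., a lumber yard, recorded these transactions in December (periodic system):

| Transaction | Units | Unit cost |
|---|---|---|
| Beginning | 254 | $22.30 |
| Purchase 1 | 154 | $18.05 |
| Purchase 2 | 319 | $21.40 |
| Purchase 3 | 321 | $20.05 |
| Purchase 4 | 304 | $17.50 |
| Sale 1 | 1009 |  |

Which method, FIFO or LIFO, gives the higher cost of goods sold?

FIFO COGS: 254 @ $22.30 + 154 @ $18.05 + 319 @ $21.40 + 282 @ $20.05 = $20,924.60
LIFO COGS: 304 @ $17.50 + 321 @ $20.05 + 319 @ $21.40 + 65 @ $18.05 = $19,755.90

FIFO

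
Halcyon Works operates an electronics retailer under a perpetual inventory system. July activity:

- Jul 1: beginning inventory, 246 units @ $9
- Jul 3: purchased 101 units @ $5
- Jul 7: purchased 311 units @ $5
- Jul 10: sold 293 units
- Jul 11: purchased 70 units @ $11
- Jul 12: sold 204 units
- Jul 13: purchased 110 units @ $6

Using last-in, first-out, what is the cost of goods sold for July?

COGS = $2,965

Jul 10, 293 sold [LIFO — newest first]: 293 @ $5 = $1,465
Jul 12, 204 sold [LIFO — newest first]: 70 @ $11 + 18 @ $5 + 101 @ $5 + 15 @ $9 = $1,500
Total COGS = $1,465 + $1,500 = $2,965
Ending inventory: 231 @ $9 + 110 @ $6 = $2,739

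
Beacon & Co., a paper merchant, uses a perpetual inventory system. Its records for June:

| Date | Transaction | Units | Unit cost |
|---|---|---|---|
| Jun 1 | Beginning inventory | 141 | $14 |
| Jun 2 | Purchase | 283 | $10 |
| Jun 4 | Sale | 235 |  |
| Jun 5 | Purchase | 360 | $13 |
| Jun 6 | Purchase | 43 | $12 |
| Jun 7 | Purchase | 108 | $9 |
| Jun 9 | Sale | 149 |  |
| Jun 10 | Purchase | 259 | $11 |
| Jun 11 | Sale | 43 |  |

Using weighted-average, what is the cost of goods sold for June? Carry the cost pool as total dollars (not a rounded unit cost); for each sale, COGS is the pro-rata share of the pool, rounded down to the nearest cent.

After Jun 1: 141 on hand, pool $1,974.00 (≈ $14.0000 each)
After Jun 2: 424 on hand, pool $4,804.00 (≈ $11.3302 each)
Jun 4, sell 235: 235/424 × $4,804.00 → $2,662.59
After Jun 5: 549 on hand, pool $6,821.41 (≈ $12.4252 each)
After Jun 6: 592 on hand, pool $7,337.41 (≈ $12.3943 each)
After Jun 7: 700 on hand, pool $8,309.41 (≈ $11.8706 each)
Jun 9, sell 149: 149/700 × $8,309.41 → $1,768.71
After Jun 10: 810 on hand, pool $9,389.70 (≈ $11.5922 each)
Jun 11, sell 43: 43/810 × $9,389.70 → $498.46
Total COGS = $2,662.59 + $1,768.71 + $498.46 = $4,929.76
Ending inventory (cost pool remaining) = $8,891.24
Check: goods available $13,821.00 = COGS $4,929.76 + ending $8,891.24

COGS = $4,929.76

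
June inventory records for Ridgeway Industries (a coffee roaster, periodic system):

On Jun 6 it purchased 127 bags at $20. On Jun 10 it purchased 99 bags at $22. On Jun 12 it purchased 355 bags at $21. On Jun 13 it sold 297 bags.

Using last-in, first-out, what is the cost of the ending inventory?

Jun 13, 297 sold [LIFO — newest first]: 297 @ $21 = $6,237
Ending inventory: 127 @ $20 + 99 @ $22 + 58 @ $21 = $5,936

Ending inventory = $5,936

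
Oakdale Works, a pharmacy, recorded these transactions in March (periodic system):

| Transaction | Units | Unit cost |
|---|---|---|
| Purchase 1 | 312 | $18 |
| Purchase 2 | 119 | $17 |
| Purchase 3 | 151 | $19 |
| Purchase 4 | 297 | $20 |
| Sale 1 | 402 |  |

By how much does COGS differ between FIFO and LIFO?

FIFO COGS: 312 @ $18 + 90 @ $17 = $7,146
LIFO COGS: 297 @ $20 + 105 @ $19 = $7,935
Difference = |$7,146 − $7,935| = $789

$789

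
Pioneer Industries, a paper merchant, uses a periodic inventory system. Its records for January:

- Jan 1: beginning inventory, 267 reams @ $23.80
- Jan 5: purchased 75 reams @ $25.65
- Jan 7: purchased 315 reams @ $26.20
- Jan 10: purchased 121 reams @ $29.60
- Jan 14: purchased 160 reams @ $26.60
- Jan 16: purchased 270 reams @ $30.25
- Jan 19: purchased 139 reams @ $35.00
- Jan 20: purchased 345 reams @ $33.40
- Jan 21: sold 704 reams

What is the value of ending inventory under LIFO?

Jan 21, 704 sold [LIFO — newest first]: 345 @ $33.40 + 139 @ $35.00 + 220 @ $30.25 = $23,043.00
Ending inventory: 267 @ $23.80 + 75 @ $25.65 + 315 @ $26.20 + 121 @ $29.60 + 160 @ $26.60 + 50 @ $30.25 = $25,881.45

Ending inventory = $25,881.45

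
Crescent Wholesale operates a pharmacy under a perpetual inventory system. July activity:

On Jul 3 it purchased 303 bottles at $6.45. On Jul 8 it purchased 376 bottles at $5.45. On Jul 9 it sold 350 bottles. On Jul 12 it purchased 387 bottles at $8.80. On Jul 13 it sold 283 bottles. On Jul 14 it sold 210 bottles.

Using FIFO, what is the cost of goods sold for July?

Jul 9, 350 sold [FIFO — oldest first]: 303 @ $6.45 + 47 @ $5.45 = $2,210.50
Jul 13, 283 sold [FIFO — oldest first]: 283 @ $5.45 = $1,542.35
Jul 14, 210 sold [FIFO — oldest first]: 46 @ $5.45 + 164 @ $8.80 = $1,693.90
Total COGS = $2,210.50 + $1,542.35 + $1,693.90 = $5,446.75
Ending inventory: 223 @ $8.80 = $1,962.40

COGS = $5,446.75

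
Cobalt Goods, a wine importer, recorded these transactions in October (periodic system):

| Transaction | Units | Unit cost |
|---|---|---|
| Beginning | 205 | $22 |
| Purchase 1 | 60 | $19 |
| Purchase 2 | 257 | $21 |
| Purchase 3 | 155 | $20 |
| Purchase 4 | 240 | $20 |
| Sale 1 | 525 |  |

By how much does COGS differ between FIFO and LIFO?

$477

FIFO COGS: 205 @ $22 + 60 @ $19 + 257 @ $21 + 3 @ $20 = $11,107
LIFO COGS: 240 @ $20 + 155 @ $20 + 130 @ $21 = $10,630
Difference = |$11,107 − $10,630| = $477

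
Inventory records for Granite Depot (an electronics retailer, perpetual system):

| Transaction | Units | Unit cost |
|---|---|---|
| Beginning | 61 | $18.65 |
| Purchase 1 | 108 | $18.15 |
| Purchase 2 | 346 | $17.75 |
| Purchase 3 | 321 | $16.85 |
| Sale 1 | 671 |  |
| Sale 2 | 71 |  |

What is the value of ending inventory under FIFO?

Sale 1 (671) [FIFO — oldest first]: 61 @ $18.65 + 108 @ $18.15 + 346 @ $17.75 + 156 @ $16.85 = $11,867.95
Sale 2 (71) [FIFO — oldest first]: 71 @ $16.85 = $1,196.35
Total COGS = $11,867.95 + $1,196.35 = $13,064.30
Ending inventory: 94 @ $16.85 = $1,583.90

Ending inventory = $1,583.90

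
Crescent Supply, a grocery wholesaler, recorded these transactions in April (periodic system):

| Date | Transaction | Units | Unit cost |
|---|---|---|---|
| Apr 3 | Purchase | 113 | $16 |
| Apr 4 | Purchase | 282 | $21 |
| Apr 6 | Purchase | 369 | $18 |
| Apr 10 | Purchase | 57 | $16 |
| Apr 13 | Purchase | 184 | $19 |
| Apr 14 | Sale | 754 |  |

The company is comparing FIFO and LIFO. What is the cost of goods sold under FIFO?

COGS = $14,192

FIFO COGS: 113 @ $16 + 282 @ $21 + 359 @ $18 = $14,192
LIFO COGS: 184 @ $19 + 57 @ $16 + 369 @ $18 + 144 @ $21 = $14,074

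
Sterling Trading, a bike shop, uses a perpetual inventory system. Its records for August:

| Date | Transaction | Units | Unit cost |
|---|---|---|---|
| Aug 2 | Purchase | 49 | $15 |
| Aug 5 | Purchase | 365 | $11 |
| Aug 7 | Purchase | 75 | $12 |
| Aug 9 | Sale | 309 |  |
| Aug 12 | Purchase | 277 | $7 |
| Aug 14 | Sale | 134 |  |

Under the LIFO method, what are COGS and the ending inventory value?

Aug 9, 309 sold [LIFO — newest first]: 75 @ $12 + 234 @ $11 = $3,474
Aug 14, 134 sold [LIFO — newest first]: 134 @ $7 = $938
Total COGS = $3,474 + $938 = $4,412
Ending inventory: 49 @ $15 + 131 @ $11 + 143 @ $7 = $3,177
Check: goods available $7,589 = COGS $4,412 + ending $3,177

COGS = $4,412; ending inventory = $3,177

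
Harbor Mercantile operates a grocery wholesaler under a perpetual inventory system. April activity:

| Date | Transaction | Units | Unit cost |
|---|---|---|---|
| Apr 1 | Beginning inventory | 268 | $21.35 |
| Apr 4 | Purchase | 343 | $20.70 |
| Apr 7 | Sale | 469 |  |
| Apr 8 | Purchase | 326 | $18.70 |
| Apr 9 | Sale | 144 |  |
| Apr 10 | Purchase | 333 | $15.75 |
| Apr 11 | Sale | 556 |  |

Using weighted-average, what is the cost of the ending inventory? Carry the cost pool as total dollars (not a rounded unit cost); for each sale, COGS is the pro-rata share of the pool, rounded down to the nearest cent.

Ending inventory = $1,772.22

After Apr 1: 268 on hand, pool $5,721.80 (≈ $21.3500 each)
After Apr 4: 611 on hand, pool $12,821.90 (≈ $20.9851 each)
Apr 7, sell 469: 469/611 × $12,821.90 → $9,842.01
After Apr 8: 468 on hand, pool $9,076.09 (≈ $19.3934 each)
Apr 9, sell 144: 144/468 × $9,076.09 → $2,792.64
After Apr 10: 657 on hand, pool $11,528.20 (≈ $17.5467 each)
Apr 11, sell 556: 556/657 × $11,528.20 → $9,755.98
Total COGS = $9,842.01 + $2,792.64 + $9,755.98 = $22,390.63
Ending inventory (cost pool remaining) = $1,772.22
Check: goods available $24,162.85 = COGS $22,390.63 + ending $1,772.22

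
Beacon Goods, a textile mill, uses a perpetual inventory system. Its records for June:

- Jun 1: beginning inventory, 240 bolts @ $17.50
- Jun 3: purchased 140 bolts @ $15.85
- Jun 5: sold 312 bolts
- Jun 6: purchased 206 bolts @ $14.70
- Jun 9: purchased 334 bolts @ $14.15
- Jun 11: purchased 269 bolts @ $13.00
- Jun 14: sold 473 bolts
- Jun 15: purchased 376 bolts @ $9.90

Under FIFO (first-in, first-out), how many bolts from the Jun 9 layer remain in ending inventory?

Jun 5, 312 sold [FIFO — oldest first]: 240 @ $17.50 + 72 @ $15.85 = $5,341.20
Jun 14, 473 sold [FIFO — oldest first]: 68 @ $15.85 + 206 @ $14.70 + 199 @ $14.15 = $6,921.85
Total COGS = $5,341.20 + $6,921.85 = $12,263.05
Ending inventory: 135 @ $14.15 + 269 @ $13.00 + 376 @ $9.90 = $9,129.65

135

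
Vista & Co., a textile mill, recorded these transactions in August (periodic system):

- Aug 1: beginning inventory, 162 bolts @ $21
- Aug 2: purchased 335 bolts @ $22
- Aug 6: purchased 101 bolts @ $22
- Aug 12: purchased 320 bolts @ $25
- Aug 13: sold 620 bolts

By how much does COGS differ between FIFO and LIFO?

$1,056

FIFO COGS: 162 @ $21 + 335 @ $22 + 101 @ $22 + 22 @ $25 = $13,544
LIFO COGS: 320 @ $25 + 101 @ $22 + 199 @ $22 = $14,600
Difference = |$13,544 − $14,600| = $1,056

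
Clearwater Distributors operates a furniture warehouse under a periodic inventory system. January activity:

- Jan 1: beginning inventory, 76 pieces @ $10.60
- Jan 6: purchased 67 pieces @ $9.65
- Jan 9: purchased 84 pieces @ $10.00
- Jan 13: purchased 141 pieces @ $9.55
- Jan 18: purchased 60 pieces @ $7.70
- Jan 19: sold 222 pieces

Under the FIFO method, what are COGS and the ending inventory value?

COGS = $2,242.15; ending inventory = $1,858.55

Jan 19, 222 sold [FIFO — oldest first]: 76 @ $10.60 + 67 @ $9.65 + 79 @ $10.00 = $2,242.15
Ending inventory: 5 @ $10.00 + 141 @ $9.55 + 60 @ $7.70 = $1,858.55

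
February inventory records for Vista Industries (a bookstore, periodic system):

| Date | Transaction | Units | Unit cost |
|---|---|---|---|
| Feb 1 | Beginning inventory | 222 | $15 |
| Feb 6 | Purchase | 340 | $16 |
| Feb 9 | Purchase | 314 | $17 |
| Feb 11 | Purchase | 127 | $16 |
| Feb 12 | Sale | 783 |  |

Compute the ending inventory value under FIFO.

Ending inventory = $3,613

Feb 12, 783 sold [FIFO — oldest first]: 222 @ $15 + 340 @ $16 + 221 @ $17 = $12,527
Ending inventory: 93 @ $17 + 127 @ $16 = $3,613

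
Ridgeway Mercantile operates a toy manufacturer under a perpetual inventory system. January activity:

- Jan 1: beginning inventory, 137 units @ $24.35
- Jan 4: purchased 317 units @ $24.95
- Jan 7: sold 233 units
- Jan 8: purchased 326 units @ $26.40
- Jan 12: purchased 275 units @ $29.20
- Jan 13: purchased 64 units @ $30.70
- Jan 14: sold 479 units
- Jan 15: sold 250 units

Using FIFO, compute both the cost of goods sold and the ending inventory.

Jan 7, 233 sold [FIFO — oldest first]: 137 @ $24.35 + 96 @ $24.95 = $5,731.15
Jan 14, 479 sold [FIFO — oldest first]: 221 @ $24.95 + 258 @ $26.40 = $12,325.15
Jan 15, 250 sold [FIFO — oldest first]: 68 @ $26.40 + 182 @ $29.20 = $7,109.60
Total COGS = $5,731.15 + $12,325.15 + $7,109.60 = $25,165.90
Ending inventory: 93 @ $29.20 + 64 @ $30.70 = $4,680.40
Check: goods available $29,846.30 = COGS $25,165.90 + ending $4,680.40

COGS = $25,165.90; ending inventory = $4,680.40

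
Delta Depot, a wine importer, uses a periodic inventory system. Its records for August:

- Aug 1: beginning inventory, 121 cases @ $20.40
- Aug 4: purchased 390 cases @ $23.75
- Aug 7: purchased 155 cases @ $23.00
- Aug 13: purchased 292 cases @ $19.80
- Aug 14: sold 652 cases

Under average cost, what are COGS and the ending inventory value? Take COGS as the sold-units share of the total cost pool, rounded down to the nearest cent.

COGS = $14,345.02; ending inventory = $6,732.48

Aug 14, sell 652: 652/958 × $21,077.50 → $14,345.02
Ending inventory (cost pool remaining) = $6,732.48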